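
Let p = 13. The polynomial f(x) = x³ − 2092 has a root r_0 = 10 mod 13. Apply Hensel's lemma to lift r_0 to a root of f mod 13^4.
r_3 = 17157 (mod 28561)

Hensel: r_{i+1} = r_i − f(r_i)/f′(r_i) mod 13^{i+2}, where f′(x) = 3x². Iterate:
  r_0 = 10 (mod 13)
  r_1 = 88 (mod 169)
  r_2 = 1778 (mod 2197)
  r_3 = 17157 (mod 28561)
Final: r = 17157 with f(r) ≡ 0 mod 13^4.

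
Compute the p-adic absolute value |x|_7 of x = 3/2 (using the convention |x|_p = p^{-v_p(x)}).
|3/2|_7 = 1

Step 1 — compute v_7(x) by factoring powers of 7 out of the numerator and denominator: v_7(3/2) = 0. Step 2 — apply |x|_p = p^{-v_p(x)} = 7^{0} = 1.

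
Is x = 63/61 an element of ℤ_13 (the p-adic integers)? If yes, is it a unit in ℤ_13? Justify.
x ∈ ℤ_13^× (unit); v_13(x) = 0

ℤ_13 = {x ∈ ℚ_13 : v_13(x) ≥ 0} and ℤ_13^× = {x ∈ ℤ_13 : v_13(x) = 0}. Here v_13(63/61) = v_13(num) − v_13(den) = 0; compare against these criteria.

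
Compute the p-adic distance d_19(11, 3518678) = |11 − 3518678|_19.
d_19(11, 3518678) = 1/130321

Step 1 — x − y = 11 − 3518678 = -3518667. Step 2 — v_19(-3518667) = 4 (factor: -3518667 = −(19^4 · 27); the sign does not affect v_p). Step 3 — |x − y|_19 = 19^{-4} = 1/130321.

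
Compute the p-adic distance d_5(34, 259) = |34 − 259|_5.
d_5(34, 259) = 1/25

Step 1 — x − y = 34 − 259 = -225. Step 2 — v_5(-225) = 2 (factor: -225 = −(5^2 · 9); the sign does not affect v_p). Step 3 — |x − y|_5 = 5^{-2} = 1/25.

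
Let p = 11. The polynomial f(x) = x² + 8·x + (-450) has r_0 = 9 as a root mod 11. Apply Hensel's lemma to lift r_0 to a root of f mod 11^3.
r_2 = 1021 (mod 1331)

Hensel: r_{i+1} = r_i − f(r_i)·(f′(r_i))^{-1} mod 11^{i+2}, f′(x) = 2x + 8. Iterate:
  r_0 = 9 (mod 11)
  r_1 = 53 (mod 121)
  r_2 = 1021 (mod 1331)
Final: r = 1021 satisfies f(r) ≡ 0 mod 11^3.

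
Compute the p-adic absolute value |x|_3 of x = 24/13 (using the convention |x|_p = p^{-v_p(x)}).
|24/13|_3 = 1/3

Step 1 — compute v_3(x) by factoring powers of 3 out of the numerator and denominator: v_3(24/13) = 1. Step 2 — apply |x|_p = p^{-v_p(x)} = 3^{-1} = 1/3.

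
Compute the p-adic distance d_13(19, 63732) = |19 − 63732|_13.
d_13(19, 63732) = 1/2197

Step 1 — x − y = 19 − 63732 = -63713. Step 2 — v_13(-63713) = 3 (factor: -63713 = −(13^3 · 29); the sign does not affect v_p). Step 3 — |x − y|_13 = 13^{-3} = 1/2197.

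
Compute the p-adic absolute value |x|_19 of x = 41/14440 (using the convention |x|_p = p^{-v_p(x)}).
|41/14440|_19 = 361

Step 1 — compute v_19(x) by factoring powers of 19 out of the numerator and denominator: v_19(41/14440) = -2. Step 2 — apply |x|_p = p^{-v_p(x)} = 19^{2} = 361.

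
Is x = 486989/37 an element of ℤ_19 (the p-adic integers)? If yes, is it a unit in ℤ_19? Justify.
x ∈ ℤ_19 but not a unit; v_19(x) = 3 > 0

ℤ_19 = {x ∈ ℚ_19 : v_19(x) ≥ 0} and ℤ_19^× = {x ∈ ℤ_19 : v_19(x) = 0}. Here v_19(486989/37) = v_19(num) − v_19(den) = 3; compare against these criteria.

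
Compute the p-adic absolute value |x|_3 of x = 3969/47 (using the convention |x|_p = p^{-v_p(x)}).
|3969/47|_3 = 1/81

Step 1 — compute v_3(x) by factoring powers of 3 out of the numerator and denominator: v_3(3969/47) = 4. Step 2 — apply |x|_p = p^{-v_p(x)} = 3^{-4} = 1/81.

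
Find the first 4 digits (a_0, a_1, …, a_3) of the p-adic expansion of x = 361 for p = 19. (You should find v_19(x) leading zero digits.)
(a_0, …, a_3) = (0, 0, 1, 0)

v_19(361) = 2, so a_0 = ... = a_1 = 0. Factor out: x = 19^2 · u with u = 1 a unit in ℤ_19. Expand u iteratively via a_{v+i} = u_i mod 19, u_{i+1} = (u_i − a_{v+i})/19:
  u_0 = 1;  a_2 = 1;  u_1 = (u_0 − 1)/19 = 0
  u_1 = 0;  a_3 = 0;  u_2 = (u_1 − 0)/19 = 0
Digits: (0, 0, 1, 0).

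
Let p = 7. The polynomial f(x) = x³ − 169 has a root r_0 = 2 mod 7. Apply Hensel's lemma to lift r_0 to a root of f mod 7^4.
r_3 = 191 (mod 2401)

Hensel: r_{i+1} = r_i − f(r_i)/f′(r_i) mod 7^{i+2}, where f′(x) = 3x². Iterate:
  r_0 = 2 (mod 7)
  r_1 = 44 (mod 49)
  r_2 = 191 (mod 343)
  r_3 = 191 (mod 2401)
Final: r = 191 with f(r) ≡ 0 mod 7^4.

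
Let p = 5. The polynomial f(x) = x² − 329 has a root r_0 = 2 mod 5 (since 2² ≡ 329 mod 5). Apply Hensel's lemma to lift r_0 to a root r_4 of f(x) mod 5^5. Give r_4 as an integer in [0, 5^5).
r_4 = 1802 (mod 3125)

Hensel's recurrence: r_{i+1} = r_i − f(r_i)·(f′(r_i))^{-1} mod 5^{i+2}, with f′(x) = 2x. Iterate:
  r_0 = 2 (mod 5)
  r_1 = 2 (mod 25)
  r_2 = 52 (mod 125)
  r_3 = 552 (mod 625)
  r_4 = 1802 (mod 3125)
Final: r_4 = 1802, and one checks f(r_4) ≡ 0 mod 5^5.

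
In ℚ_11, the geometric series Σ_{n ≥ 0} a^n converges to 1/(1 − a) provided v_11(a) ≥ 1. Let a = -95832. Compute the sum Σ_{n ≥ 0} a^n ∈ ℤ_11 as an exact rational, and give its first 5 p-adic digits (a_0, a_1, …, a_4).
Σ a^n = 1/(1 − a) = 1/95833;  first 5 digits = (1, 0, 0, 5, 4)

v_11(a) = 3 ≥ 1, so the series converges in ℤ_11 to 1/(1 − a) = 1/(1 − (-95832)) = 1/95833. Expand this rational in ℤ_11: compute digits iteratively via d_i = x_i mod 11, x_{i+1} = (x_i − d_i)/11. The first 5 digits are (1, 0, 0, 5, 4).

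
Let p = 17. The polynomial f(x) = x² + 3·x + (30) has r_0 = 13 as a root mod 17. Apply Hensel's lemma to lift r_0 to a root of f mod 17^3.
r_2 = 523 (mod 4913)

Hensel: r_{i+1} = r_i − f(r_i)·(f′(r_i))^{-1} mod 17^{i+2}, f′(x) = 2x + 3. Iterate:
  r_0 = 13 (mod 17)
  r_1 = 234 (mod 289)
  r_2 = 523 (mod 4913)
Final: r = 523 satisfies f(r) ≡ 0 mod 17^3.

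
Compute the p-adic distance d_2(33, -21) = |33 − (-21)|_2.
d_2(33, -21) = 1/2

Step 1 — x − y = 33 − (-21) = 54. Step 2 — v_2(54) = 1 (factor: 54 = (2^1 · 27); the sign does not affect v_p). Step 3 — |x − y|_2 = 2^{-1} = 1/2.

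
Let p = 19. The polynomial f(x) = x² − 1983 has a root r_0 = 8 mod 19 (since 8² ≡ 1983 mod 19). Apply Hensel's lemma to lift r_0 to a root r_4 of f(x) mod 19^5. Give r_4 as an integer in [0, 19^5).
r_4 = 1570320 (mod 2476099)

Hensel's recurrence: r_{i+1} = r_i − f(r_i)·(f′(r_i))^{-1} mod 19^{i+2}, with f′(x) = 2x. Iterate:
  r_0 = 8 (mod 19)
  r_1 = 331 (mod 361)
  r_2 = 6468 (mod 6859)
  r_3 = 6468 (mod 130321)
  r_4 = 1570320 (mod 2476099)
Final: r_4 = 1570320, and one checks f(r_4) ≡ 0 mod 19^5.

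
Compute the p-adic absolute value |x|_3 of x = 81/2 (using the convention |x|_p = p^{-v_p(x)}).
|81/2|_3 = 1/81

Step 1 — compute v_3(x) by factoring powers of 3 out of the numerator and denominator: v_3(81/2) = 4. Step 2 — apply |x|_p = p^{-v_p(x)} = 3^{-4} = 1/81.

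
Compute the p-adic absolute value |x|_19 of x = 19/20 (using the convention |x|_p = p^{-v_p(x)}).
|19/20|_19 = 1/19

Step 1 — compute v_19(x) by factoring powers of 19 out of the numerator and denominator: v_19(19/20) = 1. Step 2 — apply |x|_p = p^{-v_p(x)} = 19^{-1} = 1/19.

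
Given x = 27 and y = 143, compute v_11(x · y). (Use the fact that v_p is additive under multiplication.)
v_11(3861) = 1

v_p(x) = 0 (factor: 27 = 11^0 · 27); v_p(y) = 1 (factor: 143 = 11^1 · 13). Additivity: v_p(xy) = v_p(x) + v_p(y) = 0 + 1 = 1. (Direct check: xy = 3861 = 11^1 · (351).)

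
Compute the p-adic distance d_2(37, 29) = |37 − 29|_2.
d_2(37, 29) = 1/8

Step 1 — x − y = 37 − 29 = 8. Step 2 — v_2(8) = 3 (factor: 8 = (2^3 · 1); the sign does not affect v_p). Step 3 — |x − y|_2 = 2^{-3} = 1/8.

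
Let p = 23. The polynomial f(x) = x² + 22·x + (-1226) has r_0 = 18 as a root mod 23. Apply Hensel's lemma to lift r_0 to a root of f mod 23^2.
r_1 = 501 (mod 529)

Hensel: r_{i+1} = r_i − f(r_i)·(f′(r_i))^{-1} mod 23^{i+2}, f′(x) = 2x + 22. Iterate:
  r_0 = 18 (mod 23)
  r_1 = 501 (mod 529)
Final: r = 501 satisfies f(r) ≡ 0 mod 23^2.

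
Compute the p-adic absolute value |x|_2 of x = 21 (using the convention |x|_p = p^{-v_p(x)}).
|21|_2 = 1

Step 1 — compute v_2(x) by factoring powers of 2 out of the numerator and denominator: v_2(21) = 0. Step 2 — apply |x|_p = p^{-v_p(x)} = 2^{0} = 1.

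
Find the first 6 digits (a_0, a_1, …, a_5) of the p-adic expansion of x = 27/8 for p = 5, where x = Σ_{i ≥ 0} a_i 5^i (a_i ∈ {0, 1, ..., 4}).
(a_0, …, a_5) = (4, 3, 0, 3, 0, 3)

v_5(27/8) = 0 (numerator and denominator both coprime to 5), so x ∈ ℤ_5^×. Compute digits iteratively via a_i = x_i mod 5, x_{i+1} = (x_i − a_i)/5, with x_0 = x:
  x_0 = 27/8;  a_0 = 4;  x_1 = (x_0 − 4)/5 = -1/8
  x_1 = -1/8;  a_1 = 3;  x_2 = (x_1 − 3)/5 = -5/8
  x_2 = -5/8;  a_2 = 0;  x_3 = (x_2 − 0)/5 = -1/8
  x_3 = -1/8;  a_3 = 3;  x_4 = (x_3 − 3)/5 = -5/8
  x_4 = -5/8;  a_4 = 0;  x_5 = (x_4 − 0)/5 = -1/8
  x_5 = -1/8;  a_5 = 3;  x_6 = (x_5 − 3)/5 = -5/8
Digits: (4, 3, 0, 3, 0, 3).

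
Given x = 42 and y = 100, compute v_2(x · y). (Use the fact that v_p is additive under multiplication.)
v_2(4200) = 3

v_p(x) = 1 (factor: 42 = 2^1 · 21); v_p(y) = 2 (factor: 100 = 2^2 · 25). Additivity: v_p(xy) = v_p(x) + v_p(y) = 1 + 2 = 3. (Direct check: xy = 4200 = 2^3 · (525).)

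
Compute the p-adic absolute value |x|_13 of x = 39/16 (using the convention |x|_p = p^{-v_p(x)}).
|39/16|_13 = 1/13

Step 1 — compute v_13(x) by factoring powers of 13 out of the numerator and denominator: v_13(39/16) = 1. Step 2 — apply |x|_p = p^{-v_p(x)} = 13^{-1} = 1/13.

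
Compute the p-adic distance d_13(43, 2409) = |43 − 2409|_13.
d_13(43, 2409) = 1/169

Step 1 — x − y = 43 − 2409 = -2366. Step 2 — v_13(-2366) = 2 (factor: -2366 = −(13^2 · 14); the sign does not affect v_p). Step 3 — |x − y|_13 = 13^{-2} = 1/169.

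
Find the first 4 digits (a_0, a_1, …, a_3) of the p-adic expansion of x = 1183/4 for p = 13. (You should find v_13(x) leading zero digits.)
(a_0, …, a_3) = (0, 0, 5, 3)

v_13(1183/4) = 2, so a_0 = ... = a_1 = 0. Factor out: x = 13^2 · u with u = 7/4 a unit in ℤ_13. Expand u iteratively via a_{v+i} = u_i mod 13, u_{i+1} = (u_i − a_{v+i})/13:
  u_0 = 7/4;  a_2 = 5;  u_1 = (u_0 − 5)/13 = -1/4
  u_1 = -1/4;  a_3 = 3;  u_2 = (u_1 − 3)/13 = -1/4
Digits: (0, 0, 5, 3).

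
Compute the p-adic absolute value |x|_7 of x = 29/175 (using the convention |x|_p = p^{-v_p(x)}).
|29/175|_7 = 7

Step 1 — compute v_7(x) by factoring powers of 7 out of the numerator and denominator: v_7(29/175) = -1. Step 2 — apply |x|_p = p^{-v_p(x)} = 7^{1} = 7.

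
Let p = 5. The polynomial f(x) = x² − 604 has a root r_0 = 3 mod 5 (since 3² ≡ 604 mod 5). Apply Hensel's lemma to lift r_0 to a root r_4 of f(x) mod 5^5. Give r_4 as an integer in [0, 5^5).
r_4 = 2348 (mod 3125)

Hensel's recurrence: r_{i+1} = r_i − f(r_i)·(f′(r_i))^{-1} mod 5^{i+2}, with f′(x) = 2x. Iterate:
  r_0 = 3 (mod 5)
  r_1 = 23 (mod 25)
  r_2 = 98 (mod 125)
  r_3 = 473 (mod 625)
  r_4 = 2348 (mod 3125)
Final: r_4 = 2348, and one checks f(r_4) ≡ 0 mod 5^5.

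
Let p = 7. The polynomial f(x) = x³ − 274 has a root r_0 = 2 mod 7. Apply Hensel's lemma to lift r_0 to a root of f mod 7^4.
r_3 = 555 (mod 2401)

Hensel: r_{i+1} = r_i − f(r_i)/f′(r_i) mod 7^{i+2}, where f′(x) = 3x². Iterate:
  r_0 = 2 (mod 7)
  r_1 = 16 (mod 49)
  r_2 = 212 (mod 343)
  r_3 = 555 (mod 2401)
Final: r = 555 with f(r) ≡ 0 mod 7^4.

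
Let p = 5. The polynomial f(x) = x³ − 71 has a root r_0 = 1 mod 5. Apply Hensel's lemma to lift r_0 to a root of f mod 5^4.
r_3 = 591 (mod 625)

Hensel: r_{i+1} = r_i − f(r_i)/f′(r_i) mod 5^{i+2}, where f′(x) = 3x². Iterate:
  r_0 = 1 (mod 5)
  r_1 = 16 (mod 25)
  r_2 = 91 (mod 125)
  r_3 = 591 (mod 625)
Final: r = 591 with f(r) ≡ 0 mod 5^4.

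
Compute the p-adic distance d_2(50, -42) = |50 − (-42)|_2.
d_2(50, -42) = 1/4

Step 1 — x − y = 50 − (-42) = 92. Step 2 — v_2(92) = 2 (factor: 92 = (2^2 · 23); the sign does not affect v_p). Step 3 — |x − y|_2 = 2^{-2} = 1/4.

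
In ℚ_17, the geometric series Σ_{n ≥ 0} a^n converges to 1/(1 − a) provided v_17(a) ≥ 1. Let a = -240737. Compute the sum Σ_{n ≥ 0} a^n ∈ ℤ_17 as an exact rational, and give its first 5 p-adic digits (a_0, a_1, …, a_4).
Σ a^n = 1/(1 − a) = 1/240738;  first 5 digits = (1, 0, 0, 2, 14)

v_17(a) = 3 ≥ 1, so the series converges in ℤ_17 to 1/(1 − a) = 1/(1 − (-240737)) = 1/240738. Expand this rational in ℤ_17: compute digits iteratively via d_i = x_i mod 17, x_{i+1} = (x_i − d_i)/17. The first 5 digits are (1, 0, 0, 2, 14).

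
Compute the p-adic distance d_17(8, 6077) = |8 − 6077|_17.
d_17(8, 6077) = 1/289

Step 1 — x − y = 8 − 6077 = -6069. Step 2 — v_17(-6069) = 2 (factor: -6069 = −(17^2 · 21); the sign does not affect v_p). Step 3 — |x − y|_17 = 17^{-2} = 1/289.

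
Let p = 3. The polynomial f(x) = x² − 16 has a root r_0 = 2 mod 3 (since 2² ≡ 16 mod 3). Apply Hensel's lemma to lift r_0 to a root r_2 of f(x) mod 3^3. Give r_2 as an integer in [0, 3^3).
r_2 = 23 (mod 27)

Hensel's recurrence: r_{i+1} = r_i − f(r_i)·(f′(r_i))^{-1} mod 3^{i+2}, with f′(x) = 2x. Iterate:
  r_0 = 2 (mod 3)
  r_1 = 5 (mod 9)
  r_2 = 23 (mod 27)
Final: r_2 = 23, and one checks f(r_2) ≡ 0 mod 3^3.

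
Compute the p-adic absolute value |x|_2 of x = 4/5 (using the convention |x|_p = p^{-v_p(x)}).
|4/5|_2 = 1/4

Step 1 — compute v_2(x) by factoring powers of 2 out of the numerator and denominator: v_2(4/5) = 2. Step 2 — apply |x|_p = p^{-v_p(x)} = 2^{-2} = 1/4.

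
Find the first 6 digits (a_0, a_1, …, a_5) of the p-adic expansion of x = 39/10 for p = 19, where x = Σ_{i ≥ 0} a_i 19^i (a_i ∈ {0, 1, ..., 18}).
(a_0, …, a_5) = (2, 2, 17, 1, 17, 1)

v_19(39/10) = 0 (numerator and denominator both coprime to 19), so x ∈ ℤ_19^×. Compute digits iteratively via a_i = x_i mod 19, x_{i+1} = (x_i − a_i)/19, with x_0 = x:
  x_0 = 39/10;  a_0 = 2;  x_1 = (x_0 − 2)/19 = 1/10
  x_1 = 1/10;  a_1 = 2;  x_2 = (x_1 − 2)/19 = -1/10
  x_2 = -1/10;  a_2 = 17;  x_3 = (x_2 − 17)/19 = -9/10
  x_3 = -9/10;  a_3 = 1;  x_4 = (x_3 − 1)/19 = -1/10
  x_4 = -1/10;  a_4 = 17;  x_5 = (x_4 − 17)/19 = -9/10
  x_5 = -9/10;  a_5 = 1;  x_6 = (x_5 − 1)/19 = -1/10
Digits: (2, 2, 17, 1, 17, 1).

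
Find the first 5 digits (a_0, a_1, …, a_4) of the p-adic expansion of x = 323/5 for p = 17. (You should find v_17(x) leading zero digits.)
(a_0, …, a_4) = (0, 14, 13, 6, 3)

v_17(323/5) = 1, so a_0 = ... = a_0 = 0. Factor out: x = 17^1 · u with u = 19/5 a unit in ℤ_17. Expand u iteratively via a_{v+i} = u_i mod 17, u_{i+1} = (u_i − a_{v+i})/17:
  u_0 = 19/5;  a_1 = 14;  u_1 = (u_0 − 14)/17 = -3/5
  u_1 = -3/5;  a_2 = 13;  u_2 = (u_1 − 13)/17 = -4/5
  u_2 = -4/5;  a_3 = 6;  u_3 = (u_2 − 6)/17 = -2/5
  u_3 = -2/5;  a_4 = 3;  u_4 = (u_3 − 3)/17 = -1/5
Digits: (0, 14, 13, 6, 3).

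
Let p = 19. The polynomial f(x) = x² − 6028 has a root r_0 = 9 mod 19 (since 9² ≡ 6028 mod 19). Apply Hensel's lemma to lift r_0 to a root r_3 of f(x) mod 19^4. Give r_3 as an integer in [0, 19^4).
r_3 = 6336 (mod 130321)

Hensel's recurrence: r_{i+1} = r_i − f(r_i)·(f′(r_i))^{-1} mod 19^{i+2}, with f′(x) = 2x. Iterate:
  r_0 = 9 (mod 19)
  r_1 = 199 (mod 361)
  r_2 = 6336 (mod 6859)
  r_3 = 6336 (mod 130321)
Final: r_3 = 6336, and one checks f(r_3) ≡ 0 mod 19^4.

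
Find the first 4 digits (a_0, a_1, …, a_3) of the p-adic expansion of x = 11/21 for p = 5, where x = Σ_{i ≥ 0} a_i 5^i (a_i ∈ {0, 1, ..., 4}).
(a_0, …, a_3) = (1, 3, 2, 4)

v_5(11/21) = 0 (numerator and denominator both coprime to 5), so x ∈ ℤ_5^×. Compute digits iteratively via a_i = x_i mod 5, x_{i+1} = (x_i − a_i)/5, with x_0 = x:
  x_0 = 11/21;  a_0 = 1;  x_1 = (x_0 − 1)/5 = -2/21
  x_1 = -2/21;  a_1 = 3;  x_2 = (x_1 − 3)/5 = -13/21
  x_2 = -13/21;  a_2 = 2;  x_3 = (x_2 − 2)/5 = -11/21
  x_3 = -11/21;  a_3 = 4;  x_4 = (x_3 − 4)/5 = -19/21
Digits: (1, 3, 2, 4).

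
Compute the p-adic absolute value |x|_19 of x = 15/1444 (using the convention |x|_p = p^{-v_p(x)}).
|15/1444|_19 = 361

Step 1 — compute v_19(x) by factoring powers of 19 out of the numerator and denominator: v_19(15/1444) = -2. Step 2 — apply |x|_p = p^{-v_p(x)} = 19^{2} = 361.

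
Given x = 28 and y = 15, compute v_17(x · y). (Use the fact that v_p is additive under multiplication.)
v_17(420) = 0

v_p(x) = 0 (factor: 28 = 17^0 · 28); v_p(y) = 0 (factor: 15 = 17^0 · 15). Additivity: v_p(xy) = v_p(x) + v_p(y) = 0 + 0 = 0. (Direct check: xy = 420 = 17^0 · (420).)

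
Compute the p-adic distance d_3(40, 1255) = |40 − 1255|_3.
d_3(40, 1255) = 1/243

Step 1 — x − y = 40 − 1255 = -1215. Step 2 — v_3(-1215) = 5 (factor: -1215 = −(3^5 · 5); the sign does not affect v_p). Step 3 — |x − y|_3 = 3^{-5} = 1/243.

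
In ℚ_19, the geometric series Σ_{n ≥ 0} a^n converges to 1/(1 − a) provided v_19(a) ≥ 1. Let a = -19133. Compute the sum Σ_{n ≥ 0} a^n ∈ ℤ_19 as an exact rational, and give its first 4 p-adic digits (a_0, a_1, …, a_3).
Σ a^n = 1/(1 − a) = 1/19134;  first 4 digits = (1, 0, 4, 16)

v_19(a) = 2 ≥ 1, so the series converges in ℤ_19 to 1/(1 − a) = 1/(1 − (-19133)) = 1/19134. Expand this rational in ℤ_19: compute digits iteratively via d_i = x_i mod 19, x_{i+1} = (x_i − d_i)/19. The first 4 digits are (1, 0, 4, 16).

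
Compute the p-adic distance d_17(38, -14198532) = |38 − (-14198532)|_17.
d_17(38, -14198532) = 1/1419857

Step 1 — x − y = 38 − (-14198532) = 14198570. Step 2 — v_17(14198570) = 5 (factor: 14198570 = (17^5 · 10); the sign does not affect v_p). Step 3 — |x − y|_17 = 17^{-5} = 1/1419857.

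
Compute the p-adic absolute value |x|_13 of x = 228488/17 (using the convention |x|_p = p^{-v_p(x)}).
|228488/17|_13 = 1/28561

Step 1 — compute v_13(x) by factoring powers of 13 out of the numerator and denominator: v_13(228488/17) = 4. Step 2 — apply |x|_p = p^{-v_p(x)} = 13^{-4} = 1/28561.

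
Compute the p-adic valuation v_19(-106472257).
v_19(-106472257) = 5

v_19(n) is the largest exponent k such that 19^k divides n. Factor out: -106472257 = -19^5 · 43. (Sign doesn't affect v_p.) So v_19(-106472257) = 5.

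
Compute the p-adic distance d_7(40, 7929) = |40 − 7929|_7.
d_7(40, 7929) = 1/343

Step 1 — x − y = 40 − 7929 = -7889. Step 2 — v_7(-7889) = 3 (factor: -7889 = −(7^3 · 23); the sign does not affect v_p). Step 3 — |x − y|_7 = 7^{-3} = 1/343.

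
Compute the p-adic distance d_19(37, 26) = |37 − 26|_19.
d_19(37, 26) = 1

Step 1 — x − y = 37 − 26 = 11. Step 2 — v_19(11) = 0 (factor: 11 = (19^0 · 11); the sign does not affect v_p). Step 3 — |x − y|_19 = 19^{0} = 1.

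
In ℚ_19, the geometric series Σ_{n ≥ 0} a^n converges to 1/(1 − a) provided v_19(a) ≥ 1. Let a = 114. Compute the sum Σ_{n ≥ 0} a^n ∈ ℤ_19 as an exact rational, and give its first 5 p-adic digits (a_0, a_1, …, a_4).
Σ a^n = 1/(1 − a) = -1/113;  first 5 digits = (1, 6, 17, 8, 15)

v_19(a) = 1 ≥ 1, so the series converges in ℤ_19 to 1/(1 − a) = 1/(1 − 114) = -1/113. Expand this rational in ℤ_19: compute digits iteratively via d_i = x_i mod 19, x_{i+1} = (x_i − d_i)/19. The first 5 digits are (1, 6, 17, 8, 15).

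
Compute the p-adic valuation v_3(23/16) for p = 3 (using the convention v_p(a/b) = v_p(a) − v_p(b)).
v_3(23/16) = 0

Factor powers of 3 from the numerator and denominator of the reduced fraction: 23 = 3^0 · 23 and 16 = 3^0 · 16. Apply v_p(a/b) = v_p(a) − v_p(b): v_3(23/16) = 0 − 0 = 0.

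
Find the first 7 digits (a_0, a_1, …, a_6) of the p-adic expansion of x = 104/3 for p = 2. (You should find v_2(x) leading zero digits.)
(a_0, …, a_6) = (0, 0, 0, 1, 1, 1, 1)

v_2(104/3) = 3, so a_0 = ... = a_2 = 0. Factor out: x = 2^3 · u with u = 13/3 a unit in ℤ_2. Expand u iteratively via a_{v+i} = u_i mod 2, u_{i+1} = (u_i − a_{v+i})/2:
  u_0 = 13/3;  a_3 = 1;  u_1 = (u_0 − 1)/2 = 5/3
  u_1 = 5/3;  a_4 = 1;  u_2 = (u_1 − 1)/2 = 1/3
  u_2 = 1/3;  a_5 = 1;  u_3 = (u_2 − 1)/2 = -1/3
  u_3 = -1/3;  a_6 = 1;  u_4 = (u_3 − 1)/2 = -2/3
Digits: (0, 0, 0, 1, 1, 1, 1).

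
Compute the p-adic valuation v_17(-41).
v_17(-41) = 0

v_17(n) is the largest exponent k such that 17^k divides n. Factor out: -41 = -17^0 · 41. (Sign doesn't affect v_p.) So v_17(-41) = 0.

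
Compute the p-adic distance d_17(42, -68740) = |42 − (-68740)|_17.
d_17(42, -68740) = 1/4913

Step 1 — x − y = 42 − (-68740) = 68782. Step 2 — v_17(68782) = 3 (factor: 68782 = (17^3 · 14); the sign does not affect v_p). Step 3 — |x − y|_17 = 17^{-3} = 1/4913.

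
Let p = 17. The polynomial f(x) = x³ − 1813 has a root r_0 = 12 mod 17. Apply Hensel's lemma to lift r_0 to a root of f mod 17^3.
r_2 = 3327 (mod 4913)

Hensel: r_{i+1} = r_i − f(r_i)/f′(r_i) mod 17^{i+2}, where f′(x) = 3x². Iterate:
  r_0 = 12 (mod 17)
  r_1 = 148 (mod 289)
  r_2 = 3327 (mod 4913)
Final: r = 3327 with f(r) ≡ 0 mod 17^3.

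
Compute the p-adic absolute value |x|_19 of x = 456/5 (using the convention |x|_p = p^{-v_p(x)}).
|456/5|_19 = 1/19

Step 1 — compute v_19(x) by factoring powers of 19 out of the numerator and denominator: v_19(456/5) = 1. Step 2 — apply |x|_p = p^{-v_p(x)} = 19^{-1} = 1/19.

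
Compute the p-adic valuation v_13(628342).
v_13(628342) = 4

v_13(n) is the largest exponent k such that 13^k divides n. Factor out: 628342 = 13^4 · 22. (Sign doesn't affect v_p.) So v_13(628342) = 4.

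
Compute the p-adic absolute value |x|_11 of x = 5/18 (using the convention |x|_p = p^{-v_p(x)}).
|5/18|_11 = 1

Step 1 — compute v_11(x) by factoring powers of 11 out of the numerator and denominator: v_11(5/18) = 0. Step 2 — apply |x|_p = p^{-v_p(x)} = 11^{0} = 1.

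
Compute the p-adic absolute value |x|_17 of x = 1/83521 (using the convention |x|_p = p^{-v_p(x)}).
|1/83521|_17 = 83521

Step 1 — compute v_17(x) by factoring powers of 17 out of the numerator and denominator: v_17(1/83521) = -4. Step 2 — apply |x|_p = p^{-v_p(x)} = 17^{4} = 83521.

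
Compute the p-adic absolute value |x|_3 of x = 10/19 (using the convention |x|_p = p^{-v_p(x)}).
|10/19|_3 = 1

Step 1 — compute v_3(x) by factoring powers of 3 out of the numerator and denominator: v_3(10/19) = 0. Step 2 — apply |x|_p = p^{-v_p(x)} = 3^{0} = 1.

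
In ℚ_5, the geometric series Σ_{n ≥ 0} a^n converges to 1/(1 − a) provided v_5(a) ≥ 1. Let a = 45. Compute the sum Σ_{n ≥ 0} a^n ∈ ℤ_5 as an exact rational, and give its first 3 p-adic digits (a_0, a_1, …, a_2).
Σ a^n = 1/(1 − a) = -1/44;  first 3 digits = (1, 4, 2)

v_5(a) = 1 ≥ 1, so the series converges in ℤ_5 to 1/(1 − a) = 1/(1 − 45) = -1/44. Expand this rational in ℤ_5: compute digits iteratively via d_i = x_i mod 5, x_{i+1} = (x_i − d_i)/5. The first 3 digits are (1, 4, 2).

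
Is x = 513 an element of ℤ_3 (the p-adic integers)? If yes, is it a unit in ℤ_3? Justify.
x ∈ ℤ_3 but not a unit; v_3(x) = 3 > 0

ℤ_3 = {x ∈ ℚ_3 : v_3(x) ≥ 0} and ℤ_3^× = {x ∈ ℤ_3 : v_3(x) = 0}. Here v_3(513) = v_3(num) − v_3(den) = 3; compare against these criteria.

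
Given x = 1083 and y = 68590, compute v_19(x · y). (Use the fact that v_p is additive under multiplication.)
v_19(74282970) = 5

v_p(x) = 2 (factor: 1083 = 19^2 · 3); v_p(y) = 3 (factor: 68590 = 19^3 · 10). Additivity: v_p(xy) = v_p(x) + v_p(y) = 2 + 3 = 5. (Direct check: xy = 74282970 = 19^5 · (30).)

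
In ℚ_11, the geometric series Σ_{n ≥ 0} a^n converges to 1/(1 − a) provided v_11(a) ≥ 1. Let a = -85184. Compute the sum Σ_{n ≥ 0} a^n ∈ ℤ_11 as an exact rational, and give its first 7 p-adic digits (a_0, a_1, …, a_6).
Σ a^n = 1/(1 − a) = 1/85185;  first 7 digits = (1, 0, 0, 2, 5, 10, 3)

v_11(a) = 3 ≥ 1, so the series converges in ℤ_11 to 1/(1 − a) = 1/(1 − (-85184)) = 1/85185. Expand this rational in ℤ_11: compute digits iteratively via d_i = x_i mod 11, x_{i+1} = (x_i − d_i)/11. The first 7 digits are (1, 0, 0, 2, 5, 10, 3).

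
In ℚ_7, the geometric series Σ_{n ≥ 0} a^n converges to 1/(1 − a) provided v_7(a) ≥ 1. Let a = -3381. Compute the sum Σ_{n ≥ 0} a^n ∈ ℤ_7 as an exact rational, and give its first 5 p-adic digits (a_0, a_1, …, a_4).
Σ a^n = 1/(1 − a) = 1/3382;  first 5 digits = (1, 0, 1, 4, 6)

v_7(a) = 2 ≥ 1, so the series converges in ℤ_7 to 1/(1 − a) = 1/(1 − (-3381)) = 1/3382. Expand this rational in ℤ_7: compute digits iteratively via d_i = x_i mod 7, x_{i+1} = (x_i − d_i)/7. The first 5 digits are (1, 0, 1, 4, 6).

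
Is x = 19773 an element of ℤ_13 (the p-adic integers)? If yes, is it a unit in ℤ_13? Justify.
x ∈ ℤ_13 but not a unit; v_13(x) = 3 > 0

ℤ_13 = {x ∈ ℚ_13 : v_13(x) ≥ 0} and ℤ_13^× = {x ∈ ℤ_13 : v_13(x) = 0}. Here v_13(19773) = v_13(num) − v_13(den) = 3; compare against these criteria.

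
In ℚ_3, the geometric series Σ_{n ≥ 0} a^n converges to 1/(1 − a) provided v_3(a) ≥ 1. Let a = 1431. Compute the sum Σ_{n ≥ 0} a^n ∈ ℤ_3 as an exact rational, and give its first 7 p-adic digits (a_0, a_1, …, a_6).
Σ a^n = 1/(1 − a) = -1/1430;  first 7 digits = (1, 0, 0, 2, 2, 2, 2)

v_3(a) = 3 ≥ 1, so the series converges in ℤ_3 to 1/(1 − a) = 1/(1 − 1431) = -1/1430. Expand this rational in ℤ_3: compute digits iteratively via d_i = x_i mod 3, x_{i+1} = (x_i − d_i)/3. The first 7 digits are (1, 0, 0, 2, 2, 2, 2).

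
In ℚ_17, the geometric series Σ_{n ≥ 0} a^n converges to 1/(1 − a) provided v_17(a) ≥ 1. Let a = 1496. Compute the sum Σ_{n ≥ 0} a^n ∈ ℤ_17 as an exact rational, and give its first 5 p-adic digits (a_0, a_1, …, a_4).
Σ a^n = 1/(1 − a) = -1/1495;  first 5 digits = (1, 3, 14, 6, 6)

v_17(a) = 1 ≥ 1, so the series converges in ℤ_17 to 1/(1 − a) = 1/(1 − 1496) = -1/1495. Expand this rational in ℤ_17: compute digits iteratively via d_i = x_i mod 17, x_{i+1} = (x_i − d_i)/17. The first 5 digits are (1, 3, 14, 6, 6).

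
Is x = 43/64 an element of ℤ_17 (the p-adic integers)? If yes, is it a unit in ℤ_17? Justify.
x ∈ ℤ_17^× (unit); v_17(x) = 0

ℤ_17 = {x ∈ ℚ_17 : v_17(x) ≥ 0} and ℤ_17^× = {x ∈ ℤ_17 : v_17(x) = 0}. Here v_17(43/64) = v_17(num) − v_17(den) = 0; compare against these criteria.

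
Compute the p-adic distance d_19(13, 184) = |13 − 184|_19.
d_19(13, 184) = 1/19

Step 1 — x − y = 13 − 184 = -171. Step 2 — v_19(-171) = 1 (factor: -171 = −(19^1 · 9); the sign does not affect v_p). Step 3 — |x − y|_19 = 19^{-1} = 1/19.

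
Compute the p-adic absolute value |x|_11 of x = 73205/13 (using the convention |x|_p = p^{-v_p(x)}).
|73205/13|_11 = 1/14641

Step 1 — compute v_11(x) by factoring powers of 11 out of the numerator and denominator: v_11(73205/13) = 4. Step 2 — apply |x|_p = p^{-v_p(x)} = 11^{-4} = 1/14641.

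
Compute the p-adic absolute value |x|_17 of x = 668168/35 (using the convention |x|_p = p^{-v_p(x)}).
|668168/35|_17 = 1/83521

Step 1 — compute v_17(x) by factoring powers of 17 out of the numerator and denominator: v_17(668168/35) = 4. Step 2 — apply |x|_p = p^{-v_p(x)} = 17^{-4} = 1/83521.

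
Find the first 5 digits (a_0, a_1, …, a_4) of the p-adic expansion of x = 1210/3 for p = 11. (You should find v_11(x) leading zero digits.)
(a_0, …, a_4) = (0, 0, 7, 7, 3)

v_11(1210/3) = 2, so a_0 = ... = a_1 = 0. Factor out: x = 11^2 · u with u = 10/3 a unit in ℤ_11. Expand u iteratively via a_{v+i} = u_i mod 11, u_{i+1} = (u_i − a_{v+i})/11:
  u_0 = 10/3;  a_2 = 7;  u_1 = (u_0 − 7)/11 = -1/3
  u_1 = -1/3;  a_3 = 7;  u_2 = (u_1 − 7)/11 = -2/3
  u_2 = -2/3;  a_4 = 3;  u_3 = (u_2 − 3)/11 = -1/3
Digits: (0, 0, 7, 7, 3).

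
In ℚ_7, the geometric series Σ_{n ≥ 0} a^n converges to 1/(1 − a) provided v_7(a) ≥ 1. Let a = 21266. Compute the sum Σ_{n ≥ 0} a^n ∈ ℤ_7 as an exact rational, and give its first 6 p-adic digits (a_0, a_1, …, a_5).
Σ a^n = 1/(1 − a) = -1/21265;  first 6 digits = (1, 0, 0, 6, 1, 1)

v_7(a) = 3 ≥ 1, so the series converges in ℤ_7 to 1/(1 − a) = 1/(1 − 21266) = -1/21265. Expand this rational in ℤ_7: compute digits iteratively via d_i = x_i mod 7, x_{i+1} = (x_i − d_i)/7. The first 6 digits are (1, 0, 0, 6, 1, 1).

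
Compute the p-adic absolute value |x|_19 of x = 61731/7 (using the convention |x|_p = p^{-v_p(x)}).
|61731/7|_19 = 1/6859

Step 1 — compute v_19(x) by factoring powers of 19 out of the numerator and denominator: v_19(61731/7) = 3. Step 2 — apply |x|_p = p^{-v_p(x)} = 19^{-3} = 1/6859.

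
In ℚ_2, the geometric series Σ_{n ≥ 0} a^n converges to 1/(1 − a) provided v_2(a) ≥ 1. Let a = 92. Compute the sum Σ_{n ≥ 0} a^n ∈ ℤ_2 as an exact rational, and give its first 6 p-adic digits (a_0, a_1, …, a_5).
Σ a^n = 1/(1 − a) = -1/91;  first 6 digits = (1, 0, 1, 1, 0, 1)

v_2(a) = 2 ≥ 1, so the series converges in ℤ_2 to 1/(1 − a) = 1/(1 − 92) = -1/91. Expand this rational in ℤ_2: compute digits iteratively via d_i = x_i mod 2, x_{i+1} = (x_i − d_i)/2. The first 6 digits are (1, 0, 1, 1, 0, 1).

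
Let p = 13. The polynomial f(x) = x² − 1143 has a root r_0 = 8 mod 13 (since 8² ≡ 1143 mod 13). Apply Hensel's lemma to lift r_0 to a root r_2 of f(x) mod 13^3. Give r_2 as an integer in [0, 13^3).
r_2 = 931 (mod 2197)

Hensel's recurrence: r_{i+1} = r_i − f(r_i)·(f′(r_i))^{-1} mod 13^{i+2}, with f′(x) = 2x. Iterate:
  r_0 = 8 (mod 13)
  r_1 = 86 (mod 169)
  r_2 = 931 (mod 2197)
Final: r_2 = 931, and one checks f(r_2) ≡ 0 mod 13^3.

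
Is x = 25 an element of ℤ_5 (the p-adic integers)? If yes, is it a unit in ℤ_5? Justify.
x ∈ ℤ_5 but not a unit; v_5(x) = 2 > 0

ℤ_5 = {x ∈ ℚ_5 : v_5(x) ≥ 0} and ℤ_5^× = {x ∈ ℤ_5 : v_5(x) = 0}. Here v_5(25) = v_5(num) − v_5(den) = 2; compare against these criteria.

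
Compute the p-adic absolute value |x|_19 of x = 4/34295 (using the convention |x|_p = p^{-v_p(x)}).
|4/34295|_19 = 6859

Step 1 — compute v_19(x) by factoring powers of 19 out of the numerator and denominator: v_19(4/34295) = -3. Step 2 — apply |x|_p = p^{-v_p(x)} = 19^{3} = 6859.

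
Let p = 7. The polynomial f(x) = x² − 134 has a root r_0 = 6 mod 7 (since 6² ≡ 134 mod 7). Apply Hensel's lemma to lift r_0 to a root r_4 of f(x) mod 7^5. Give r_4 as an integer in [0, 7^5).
r_4 = 6817 (mod 16807)

Hensel's recurrence: r_{i+1} = r_i − f(r_i)·(f′(r_i))^{-1} mod 7^{i+2}, with f′(x) = 2x. Iterate:
  r_0 = 6 (mod 7)
  r_1 = 6 (mod 49)
  r_2 = 300 (mod 343)
  r_3 = 2015 (mod 2401)
  r_4 = 6817 (mod 16807)
Final: r_4 = 6817, and one checks f(r_4) ≡ 0 mod 7^5.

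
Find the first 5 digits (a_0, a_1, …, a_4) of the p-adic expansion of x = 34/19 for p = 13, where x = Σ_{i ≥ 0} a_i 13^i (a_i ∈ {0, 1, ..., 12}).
(a_0, …, a_4) = (10, 11, 8, 0, 2)

v_13(34/19) = 0 (numerator and denominator both coprime to 13), so x ∈ ℤ_13^×. Compute digits iteratively via a_i = x_i mod 13, x_{i+1} = (x_i − a_i)/13, with x_0 = x:
  x_0 = 34/19;  a_0 = 10;  x_1 = (x_0 − 10)/13 = -12/19
  x_1 = -12/19;  a_1 = 11;  x_2 = (x_1 − 11)/13 = -17/19
  x_2 = -17/19;  a_2 = 8;  x_3 = (x_2 − 8)/13 = -13/19
  x_3 = -13/19;  a_3 = 0;  x_4 = (x_3 − 0)/13 = -1/19
  x_4 = -1/19;  a_4 = 2;  x_5 = (x_4 − 2)/13 = -3/19
Digits: (10, 11, 8, 0, 2).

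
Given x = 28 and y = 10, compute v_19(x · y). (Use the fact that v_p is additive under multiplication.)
v_19(280) = 0

v_p(x) = 0 (factor: 28 = 19^0 · 28); v_p(y) = 0 (factor: 10 = 19^0 · 10). Additivity: v_p(xy) = v_p(x) + v_p(y) = 0 + 0 = 0. (Direct check: xy = 280 = 19^0 · (280).)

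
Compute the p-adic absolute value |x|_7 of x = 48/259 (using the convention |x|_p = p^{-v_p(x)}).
|48/259|_7 = 7

Step 1 — compute v_7(x) by factoring powers of 7 out of the numerator and denominator: v_7(48/259) = -1. Step 2 — apply |x|_p = p^{-v_p(x)} = 7^{1} = 7.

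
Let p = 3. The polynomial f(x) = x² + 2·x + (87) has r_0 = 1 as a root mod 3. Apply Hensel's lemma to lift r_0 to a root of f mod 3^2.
r_1 = 1 (mod 9)

Hensel: r_{i+1} = r_i − f(r_i)·(f′(r_i))^{-1} mod 3^{i+2}, f′(x) = 2x + 2. Iterate:
  r_0 = 1 (mod 3)
  r_1 = 1 (mod 9)
Final: r = 1 satisfies f(r) ≡ 0 mod 3^2.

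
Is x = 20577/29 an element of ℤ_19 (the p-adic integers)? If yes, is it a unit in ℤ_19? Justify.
x ∈ ℤ_19 but not a unit; v_19(x) = 3 > 0

ℤ_19 = {x ∈ ℚ_19 : v_19(x) ≥ 0} and ℤ_19^× = {x ∈ ℤ_19 : v_19(x) = 0}. Here v_19(20577/29) = v_19(num) − v_19(den) = 3; compare against these criteria.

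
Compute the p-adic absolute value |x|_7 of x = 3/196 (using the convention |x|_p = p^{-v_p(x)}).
|3/196|_7 = 49

Step 1 — compute v_7(x) by factoring powers of 7 out of the numerator and denominator: v_7(3/196) = -2. Step 2 — apply |x|_p = p^{-v_p(x)} = 7^{2} = 49.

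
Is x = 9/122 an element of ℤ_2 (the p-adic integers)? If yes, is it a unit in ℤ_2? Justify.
x ∉ ℤ_2 (v_2(x) = -1 < 0)

ℤ_2 = {x ∈ ℚ_2 : v_2(x) ≥ 0} and ℤ_2^× = {x ∈ ℤ_2 : v_2(x) = 0}. Here v_2(9/122) = v_2(num) − v_2(den) = -1; compare against these criteria.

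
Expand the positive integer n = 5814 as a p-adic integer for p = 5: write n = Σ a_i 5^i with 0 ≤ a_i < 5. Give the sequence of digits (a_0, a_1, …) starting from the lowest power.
(a_0, a_1, …) = (4, 2, 2, 1, 4, 1)

Repeated division by 5 gives the digits low-to-high: 5814 = 4 + 2·5^1 + 2·5^2 + 1·5^3 + 4·5^4 + 1·5^5. Digit sequence: (4, 2, 2, 1, 4, 1).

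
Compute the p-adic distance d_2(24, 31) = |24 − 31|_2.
d_2(24, 31) = 1

Step 1 — x − y = 24 − 31 = -7. Step 2 — v_2(-7) = 0 (factor: -7 = −(2^0 · 7); the sign does not affect v_p). Step 3 — |x − y|_2 = 2^{0} = 1.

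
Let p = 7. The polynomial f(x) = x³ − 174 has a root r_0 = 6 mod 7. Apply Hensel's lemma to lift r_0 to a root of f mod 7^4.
r_3 = 1021 (mod 2401)

Hensel: r_{i+1} = r_i − f(r_i)/f′(r_i) mod 7^{i+2}, where f′(x) = 3x². Iterate:
  r_0 = 6 (mod 7)
  r_1 = 41 (mod 49)
  r_2 = 335 (mod 343)
  r_3 = 1021 (mod 2401)
Final: r = 1021 with f(r) ≡ 0 mod 7^4.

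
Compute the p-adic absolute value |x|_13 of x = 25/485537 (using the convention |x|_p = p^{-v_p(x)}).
|25/485537|_13 = 28561

Step 1 — compute v_13(x) by factoring powers of 13 out of the numerator and denominator: v_13(25/485537) = -4. Step 2 — apply |x|_p = p^{-v_p(x)} = 13^{4} = 28561.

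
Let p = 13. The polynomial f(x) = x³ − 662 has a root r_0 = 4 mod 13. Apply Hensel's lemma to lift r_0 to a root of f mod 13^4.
r_3 = 6192 (mod 28561)

Hensel: r_{i+1} = r_i − f(r_i)/f′(r_i) mod 13^{i+2}, where f′(x) = 3x². Iterate:
  r_0 = 4 (mod 13)
  r_1 = 108 (mod 169)
  r_2 = 1798 (mod 2197)
  r_3 = 6192 (mod 28561)
Final: r = 6192 with f(r) ≡ 0 mod 13^4.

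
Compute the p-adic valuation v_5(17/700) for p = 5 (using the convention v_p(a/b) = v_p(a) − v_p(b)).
v_5(17/700) = -2

Factor powers of 5 from the numerator and denominator of the reduced fraction: 17 = 5^0 · 17 and 700 = 5^2 · 28. Apply v_p(a/b) = v_p(a) − v_p(b): v_5(17/700) = 0 − 2 = -2.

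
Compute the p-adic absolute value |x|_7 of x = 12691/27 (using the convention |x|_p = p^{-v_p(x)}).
|12691/27|_7 = 1/343

Step 1 — compute v_7(x) by factoring powers of 7 out of the numerator and denominator: v_7(12691/27) = 3. Step 2 — apply |x|_p = p^{-v_p(x)} = 7^{-3} = 1/343.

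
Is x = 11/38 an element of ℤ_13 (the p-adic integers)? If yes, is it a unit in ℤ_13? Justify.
x ∈ ℤ_13^× (unit); v_13(x) = 0

ℤ_13 = {x ∈ ℚ_13 : v_13(x) ≥ 0} and ℤ_13^× = {x ∈ ℤ_13 : v_13(x) = 0}. Here v_13(11/38) = v_13(num) − v_13(den) = 0; compare against these criteria.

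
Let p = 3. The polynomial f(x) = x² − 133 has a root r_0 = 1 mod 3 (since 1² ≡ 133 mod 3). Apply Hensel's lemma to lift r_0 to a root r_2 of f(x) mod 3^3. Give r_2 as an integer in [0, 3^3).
r_2 = 22 (mod 27)

Hensel's recurrence: r_{i+1} = r_i − f(r_i)·(f′(r_i))^{-1} mod 3^{i+2}, with f′(x) = 2x. Iterate:
  r_0 = 1 (mod 3)
  r_1 = 4 (mod 9)
  r_2 = 22 (mod 27)
Final: r_2 = 22, and one checks f(r_2) ≡ 0 mod 3^3.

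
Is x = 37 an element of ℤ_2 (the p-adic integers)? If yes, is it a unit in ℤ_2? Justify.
x ∈ ℤ_2^× (unit); v_2(x) = 0

ℤ_2 = {x ∈ ℚ_2 : v_2(x) ≥ 0} and ℤ_2^× = {x ∈ ℤ_2 : v_2(x) = 0}. Here v_2(37) = v_2(num) − v_2(den) = 0; compare against these criteria.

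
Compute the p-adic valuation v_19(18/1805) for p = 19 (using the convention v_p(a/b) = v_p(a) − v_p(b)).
v_19(18/1805) = -2

Factor powers of 19 from the numerator and denominator of the reduced fraction: 18 = 19^0 · 18 and 1805 = 19^2 · 5. Apply v_p(a/b) = v_p(a) − v_p(b): v_19(18/1805) = 0 − 2 = -2.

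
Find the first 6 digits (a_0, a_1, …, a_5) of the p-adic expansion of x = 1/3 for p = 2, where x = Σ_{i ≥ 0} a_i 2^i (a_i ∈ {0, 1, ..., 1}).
(a_0, …, a_5) = (1, 1, 0, 1, 0, 1)

v_2(1/3) = 0 (numerator and denominator both coprime to 2), so x ∈ ℤ_2^×. Compute digits iteratively via a_i = x_i mod 2, x_{i+1} = (x_i − a_i)/2, with x_0 = x:
  x_0 = 1/3;  a_0 = 1;  x_1 = (x_0 − 1)/2 = -1/3
  x_1 = -1/3;  a_1 = 1;  x_2 = (x_1 − 1)/2 = -2/3
  x_2 = -2/3;  a_2 = 0;  x_3 = (x_2 − 0)/2 = -1/3
  x_3 = -1/3;  a_3 = 1;  x_4 = (x_3 − 1)/2 = -2/3
  x_4 = -2/3;  a_4 = 0;  x_5 = (x_4 − 0)/2 = -1/3
  x_5 = -1/3;  a_5 = 1;  x_6 = (x_5 − 1)/2 = -2/3
Digits: (1, 1, 0, 1, 0, 1).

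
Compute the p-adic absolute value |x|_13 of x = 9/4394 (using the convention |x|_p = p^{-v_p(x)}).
|9/4394|_13 = 2197

Step 1 — compute v_13(x) by factoring powers of 13 out of the numerator and denominator: v_13(9/4394) = -3. Step 2 — apply |x|_p = p^{-v_p(x)} = 13^{3} = 2197.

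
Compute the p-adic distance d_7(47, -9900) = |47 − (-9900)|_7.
d_7(47, -9900) = 1/343

Step 1 — x − y = 47 − (-9900) = 9947. Step 2 — v_7(9947) = 3 (factor: 9947 = (7^3 · 29); the sign does not affect v_p). Step 3 — |x − y|_7 = 7^{-3} = 1/343.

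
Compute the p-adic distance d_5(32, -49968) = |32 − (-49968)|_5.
d_5(32, -49968) = 1/3125

Step 1 — x − y = 32 − (-49968) = 50000. Step 2 — v_5(50000) = 5 (factor: 50000 = (5^5 · 16); the sign does not affect v_p). Step 3 — |x − y|_5 = 5^{-5} = 1/3125.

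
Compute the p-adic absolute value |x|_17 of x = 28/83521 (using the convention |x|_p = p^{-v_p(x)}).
|28/83521|_17 = 83521

Step 1 — compute v_17(x) by factoring powers of 17 out of the numerator and denominator: v_17(28/83521) = -4. Step 2 — apply |x|_p = p^{-v_p(x)} = 17^{4} = 83521.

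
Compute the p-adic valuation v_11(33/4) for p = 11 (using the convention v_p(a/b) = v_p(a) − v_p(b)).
v_11(33/4) = 1

Factor powers of 11 from the numerator and denominator of the reduced fraction: 33 = 11^1 · 3 and 4 = 11^0 · 4. Apply v_p(a/b) = v_p(a) − v_p(b): v_11(33/4) = 1 − 0 = 1.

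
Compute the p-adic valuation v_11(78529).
v_11(78529) = 3

v_11(n) is the largest exponent k such that 11^k divides n. Factor out: 78529 = 11^3 · 59. (Sign doesn't affect v_p.) So v_11(78529) = 3.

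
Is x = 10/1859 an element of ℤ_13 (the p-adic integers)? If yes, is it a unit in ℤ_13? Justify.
x ∉ ℤ_13 (v_13(x) = -2 < 0)

ℤ_13 = {x ∈ ℚ_13 : v_13(x) ≥ 0} and ℤ_13^× = {x ∈ ℤ_13 : v_13(x) = 0}. Here v_13(10/1859) = v_13(num) − v_13(den) = -2; compare against these criteria.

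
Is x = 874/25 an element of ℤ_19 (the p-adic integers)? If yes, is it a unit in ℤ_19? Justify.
x ∈ ℤ_19 but not a unit; v_19(x) = 1 > 0

ℤ_19 = {x ∈ ℚ_19 : v_19(x) ≥ 0} and ℤ_19^× = {x ∈ ℤ_19 : v_19(x) = 0}. Here v_19(874/25) = v_19(num) − v_19(den) = 1; compare against these criteria.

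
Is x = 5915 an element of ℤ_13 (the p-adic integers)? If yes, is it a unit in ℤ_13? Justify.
x ∈ ℤ_13 but not a unit; v_13(x) = 2 > 0

ℤ_13 = {x ∈ ℚ_13 : v_13(x) ≥ 0} and ℤ_13^× = {x ∈ ℤ_13 : v_13(x) = 0}. Here v_13(5915) = v_13(num) − v_13(den) = 2; compare against these criteria.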